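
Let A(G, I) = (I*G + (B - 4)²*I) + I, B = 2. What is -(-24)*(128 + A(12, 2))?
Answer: 3888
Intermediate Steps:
A(G, I) = 5*I + G*I (A(G, I) = (I*G + (2 - 4)²*I) + I = (G*I + (-2)²*I) + I = (G*I + 4*I) + I = (4*I + G*I) + I = 5*I + G*I)
-(-24)*(128 + A(12, 2)) = -(-24)*(128 + 2*(5 + 12)) = -(-24)*(128 + 2*17) = -(-24)*(128 + 34) = -(-24)*162 = -1*(-3888) = 3888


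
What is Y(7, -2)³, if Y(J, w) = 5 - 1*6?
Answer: -1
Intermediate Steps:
Y(J, w) = -1 (Y(J, w) = 5 - 6 = -1)
Y(7, -2)³ = (-1)³ = -1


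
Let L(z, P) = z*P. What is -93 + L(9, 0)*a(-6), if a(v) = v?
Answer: -93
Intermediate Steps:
L(z, P) = P*z
-93 + L(9, 0)*a(-6) = -93 + (0*9)*(-6) = -93 + 0*(-6) = -93 + 0 = -93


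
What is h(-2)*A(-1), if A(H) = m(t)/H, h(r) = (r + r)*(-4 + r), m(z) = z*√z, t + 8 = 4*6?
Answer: -1536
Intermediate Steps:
t = 16 (t = -8 + 4*6 = -8 + 24 = 16)
m(z) = z^(3/2)
h(r) = 2*r*(-4 + r) (h(r) = (2*r)*(-4 + r) = 2*r*(-4 + r))
A(H) = 64/H (A(H) = 16^(3/2)/H = 64/H)
h(-2)*A(-1) = (2*(-2)*(-4 - 2))*(64/(-1)) = (2*(-2)*(-6))*(64*(-1)) = 24*(-64) = -1536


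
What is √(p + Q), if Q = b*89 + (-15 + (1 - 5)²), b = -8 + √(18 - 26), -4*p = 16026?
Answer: √(-18870 + 712*I*√2)/2 ≈ 1.8319 + 68.708*I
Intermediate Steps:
p = -8013/2 (p = -¼*16026 = -8013/2 ≈ -4006.5)
b = -8 + 2*I*√2 (b = -8 + √(-8) = -8 + 2*I*√2 ≈ -8.0 + 2.8284*I)
Q = -711 + 178*I*√2 (Q = (-8 + 2*I*√2)*89 + (-15 + (1 - 5)²) = (-712 + 178*I*√2) + (-15 + (-4)²) = (-712 + 178*I*√2) + (-15 + 16) = (-712 + 178*I*√2) + 1 = -711 + 178*I*√2 ≈ -711.0 + 251.73*I)
√(p + Q) = √(-8013/2 + (-711 + 178*I*√2)) = √(-9435/2 + 178*I*√2)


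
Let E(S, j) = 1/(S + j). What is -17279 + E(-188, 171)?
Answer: -293744/17 ≈ -17279.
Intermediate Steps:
-17279 + E(-188, 171) = -17279 + 1/(-188 + 171) = -17279 + 1/(-17) = -17279 - 1/17 = -293744/17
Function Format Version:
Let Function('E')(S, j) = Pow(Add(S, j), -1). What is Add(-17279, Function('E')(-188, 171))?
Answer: Rational(-293744, 17) ≈ -17279.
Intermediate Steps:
Add(-17279, Function('E')(-188, 171)) = Add(-17279, Pow(Add(-188, 171), -1)) = Add(-17279, Pow(-17, -1)) = Add(-17279, Rational(-1, 17)) = Rational(-293744, 17)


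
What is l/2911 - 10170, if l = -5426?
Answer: -29610296/2911 ≈ -10172.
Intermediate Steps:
l/2911 - 10170 = -5426/2911 - 10170 = -29610296/2911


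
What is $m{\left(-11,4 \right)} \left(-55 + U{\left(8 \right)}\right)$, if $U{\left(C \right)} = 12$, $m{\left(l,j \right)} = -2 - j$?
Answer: $258$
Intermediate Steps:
$m{\left(-11,4 \right)} \left(-55 + U{\left(8 \right)}\right) = \left(-2 - 4\right) \left(-55 + 12\right) = \left(-2 - 4\right) \left(-43\right) = \left(-6\right) \left(-43\right) = 258$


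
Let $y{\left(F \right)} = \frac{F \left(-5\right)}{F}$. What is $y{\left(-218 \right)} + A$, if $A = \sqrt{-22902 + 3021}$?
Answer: $-5 + 141 i \approx -5.0 + 141.0 i$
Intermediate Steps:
$y{\left(F \right)} = -5$ ($y{\left(F \right)} = \frac{\left(-5\right) F}{F} = -5$)
$A = 141 i$ ($A = \sqrt{-19881} = 141 i \approx 141.0 i$)
$y{\left(-218 \right)} + A = -5 + 141 i$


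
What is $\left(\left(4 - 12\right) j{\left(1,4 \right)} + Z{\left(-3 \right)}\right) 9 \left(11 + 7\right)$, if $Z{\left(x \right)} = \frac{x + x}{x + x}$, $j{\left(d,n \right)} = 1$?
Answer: $-1134$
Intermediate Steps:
$Z{\left(x \right)} = 1$ ($Z{\left(x \right)} = \frac{2 x}{2 x} = 2 x \frac{1}{2 x} = 1$)
$\left(\left(4 - 12\right) j{\left(1,4 \right)} + Z{\left(-3 \right)}\right) 9 \left(11 + 7\right) = \left(\left(4 - 12\right) 1 + 1\right) 9 \left(11 + 7\right) = \left(\left(4 - 12\right) 1 + 1\right) 9 \cdot 18 = \left(\left(-8\right) 1 + 1\right) 162 = \left(-8 + 1\right) 162 = \left(-7\right) 162 = -1134$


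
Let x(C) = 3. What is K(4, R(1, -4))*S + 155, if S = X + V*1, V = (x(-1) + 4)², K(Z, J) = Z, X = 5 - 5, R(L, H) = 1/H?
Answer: 351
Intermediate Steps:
X = 0
V = 49 (V = (3 + 4)² = 7² = 49)
S = 49 (S = 0 + 49*1 = 0 + 49 = 49)
K(4, R(1, -4))*S + 155 = 4*49 + 155 = 196 + 155 = 351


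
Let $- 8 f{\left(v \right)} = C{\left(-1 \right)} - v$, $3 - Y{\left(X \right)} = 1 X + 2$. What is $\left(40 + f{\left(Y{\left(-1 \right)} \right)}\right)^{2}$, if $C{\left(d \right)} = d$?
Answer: $\frac{104329}{64} \approx 1630.1$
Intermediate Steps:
$Y{\left(X \right)} = 1 - X$ ($Y{\left(X \right)} = 3 - \left(1 X + 2\right) = 3 - \left(X + 2\right) = 3 - \left(2 + X\right) = 1 - X$)
$f{\left(v \right)} = \frac{1}{8} + \frac{v}{8}$ ($f{\left(v \right)} = - \frac{-1 - v}{8} = \frac{1}{8} + \frac{v}{8}$)
$\left(40 + f{\left(Y{\left(-1 \right)} \right)}\right)^{2} = \left(40 + \left(\frac{1}{8} + \frac{1 - -1}{8}\right)\right)^{2} = \left(40 + \left(\frac{1}{8} + \frac{1 + 1}{8}\right)\right)^{2} = \left(40 + \left(\frac{1}{8} + \frac{1}{8} \cdot 2\right)\right)^{2} = \left(40 + \left(\frac{1}{8} + \frac{1}{4}\right)\right)^{2} = \left(40 + \frac{3}{8}\right)^{2} = \left(\frac{323}{8}\right)^{2} = \frac{104329}{64}$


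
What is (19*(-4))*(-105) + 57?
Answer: 8037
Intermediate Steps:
(19*(-4))*(-105) + 57 = -76*(-105) + 57 = 7980 + 57 = 8037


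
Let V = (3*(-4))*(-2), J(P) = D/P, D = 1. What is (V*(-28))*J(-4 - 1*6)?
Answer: 336/5 ≈ 67.200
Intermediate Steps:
J(P) = 1/P
V = 24 (V = -12*(-2) = 24)
(V*(-28))*J(-4 - 1*6) = (24*(-28))/(-4 - 1*6) = -672/(-4 - 6) = -672/(-10) = -672*(-⅒) = 336/5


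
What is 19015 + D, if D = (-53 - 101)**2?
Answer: 42731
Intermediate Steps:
D = 23716 (D = (-154)**2 = 23716)
19015 + D = 19015 + 23716 = 42731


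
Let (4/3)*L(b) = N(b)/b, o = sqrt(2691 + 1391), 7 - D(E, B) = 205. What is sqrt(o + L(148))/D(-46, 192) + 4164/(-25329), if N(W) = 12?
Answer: -1388/8443 - sqrt(333 + 5476*sqrt(4082))/14652 ≈ -0.20479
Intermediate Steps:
D(E, B) = -198 (D(E, B) = 7 - 1*205 = 7 - 205 = -198)
o = sqrt(4082) ≈ 63.891
L(b) = 9/b (L(b) = 3*(12/b)/4 = 9/b)
sqrt(o + L(148))/D(-46, 192) + 4164/(-25329) = sqrt(sqrt(4082) + 9/148)/(-198) + 4164/(-25329) = sqrt(sqrt(4082) + 9*(1/148))*(-1/198) + 4164*(-1/25329) = sqrt(sqrt(4082) + 9/148)*(-1/198) - 1388/8443 = sqrt(9/148 + sqrt(4082))*(-1/198) - 1388/8443 = -sqrt(9/148 + sqrt(4082))/198 - 1388/8443 = -1388/8443 - sqrt(9/148 + sqrt(4082))/198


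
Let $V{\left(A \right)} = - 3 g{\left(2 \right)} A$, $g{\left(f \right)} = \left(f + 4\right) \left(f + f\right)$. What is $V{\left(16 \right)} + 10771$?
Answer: $9619$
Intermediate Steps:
$g{\left(f \right)} = 2 f \left(4 + f\right)$ ($g{\left(f \right)} = \left(4 + f\right) 2 f = 2 f \left(4 + f\right)$)
$V{\left(A \right)} = - 72 A$ ($V{\left(A \right)} = - 3 \cdot 2 \cdot 2 \left(4 + 2\right) A = - 3 \cdot 2 \cdot 2 \cdot 6 A = \left(-3\right) 24 A = - 72 A$)
$V{\left(16 \right)} + 10771 = \left(-72\right) 16 + 10771 = -1152 + 10771 = 9619$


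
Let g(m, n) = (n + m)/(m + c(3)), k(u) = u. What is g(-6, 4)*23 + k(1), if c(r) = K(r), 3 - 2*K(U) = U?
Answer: 26/3 ≈ 8.6667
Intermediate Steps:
K(U) = 3/2 - U/2
c(r) = 3/2 - r/2
g(m, n) = (m + n)/m (g(m, n) = (n + m)/(m + (3/2 - ½*3)) = (m + n)/(m + (3/2 - 3/2)) = (m + n)/(m + 0) = (m + n)/m)
g(-6, 4)*23 + k(1) = ((-6 + 4)/(-6))*23 + 1 = -⅙*(-2)*23 + 1 = (⅓)*23 + 1 = 23/3 + 1 = 26/3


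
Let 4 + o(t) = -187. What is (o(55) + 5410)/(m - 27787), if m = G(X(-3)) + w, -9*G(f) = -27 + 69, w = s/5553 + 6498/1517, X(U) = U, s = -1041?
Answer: -4884926591/26008860492 ≈ -0.18782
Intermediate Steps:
o(t) = -191 (o(t) = -4 - 187 = -191)
w = 11501399/2807967 (w = -1041/5553 + 6498/1517 = -1041*1/5553 + 6498*(1/1517) = -347/1851 + 6498/1517 = 11501399/2807967 ≈ 4.0960)
G(f) = -14/3 (G(f) = -(-27 + 69)/9 = -1/9*42 = -14/3)
m = -534149/935989 (m = -14/3 + 11501399/2807967 = -534149/935989 ≈ -0.57068)
(o(55) + 5410)/(m - 27787) = (-191 + 5410)/(-534149/935989 - 27787) = 5219/(-26008860492/935989) = 5219*(-935989/26008860492) = -4884926591/26008860492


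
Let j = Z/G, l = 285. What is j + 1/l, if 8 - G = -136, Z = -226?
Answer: -10711/6840 ≈ -1.5659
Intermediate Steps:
G = 144 (G = 8 - 1*(-136) = 8 + 136 = 144)
j = -113/72 (j = -226/144 = -226*1/144 = -113/72 ≈ -1.5694)
j + 1/l = -113/72 + 1/285 = -10711/6840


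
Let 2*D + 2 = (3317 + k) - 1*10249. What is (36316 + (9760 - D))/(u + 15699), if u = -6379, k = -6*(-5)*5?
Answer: 12367/2330 ≈ 5.3077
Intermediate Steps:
k = 150 (k = 30*5 = 150)
D = -3392 (D = -1 + ((3317 + 150) - 1*10249)/2 = -1 + (3467 - 10249)/2 = -1 + (½)*(-6782) = -1 - 3391 = -3392)
(36316 + (9760 - D))/(u + 15699) = (36316 + (9760 - 1*(-3392)))/(-6379 + 15699) = (36316 + (9760 + 3392))/9320 = (36316 + 13152)*(1/9320) = 49468*(1/9320) = 12367/2330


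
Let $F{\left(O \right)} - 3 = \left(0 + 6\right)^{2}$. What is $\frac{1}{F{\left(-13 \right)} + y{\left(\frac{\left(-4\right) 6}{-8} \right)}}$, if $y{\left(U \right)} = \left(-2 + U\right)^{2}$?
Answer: $\frac{1}{40} \approx 0.025$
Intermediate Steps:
$F{\left(O \right)} = 39$ ($F{\left(O \right)} = 3 + \left(0 + 6\right)^{2} = 3 + 6^{2} = 3 + 36 = 39$)
$\frac{1}{F{\left(-13 \right)} + y{\left(\frac{\left(-4\right) 6}{-8} \right)}} = \frac{1}{39 + \left(-2 + \frac{\left(-4\right) 6}{-8}\right)^{2}} = \frac{1}{39 + \left(-2 - -3\right)^{2}} = \frac{1}{39 + \left(-2 + 3\right)^{2}} = \frac{1}{39 + 1^{2}} = \frac{1}{39 + 1} = \frac{1}{40}$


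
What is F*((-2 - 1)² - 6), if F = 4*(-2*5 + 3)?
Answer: -84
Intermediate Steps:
F = -28 (F = 4*(-10 + 3) = 4*(-7) = -28)
F*((-2 - 1)² - 6) = -28*((-2 - 1)² - 6) = -28*((-3)² - 6) = -28*(9 - 6) = -28*3 = -84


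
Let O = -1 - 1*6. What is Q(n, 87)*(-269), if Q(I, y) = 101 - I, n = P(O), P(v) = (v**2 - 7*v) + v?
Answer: -2690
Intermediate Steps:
O = -7 (O = -1 - 6 = -7)
P(v) = v**2 - 6*v
n = 91 (n = -7*(-6 - 7) = -7*(-13) = 91)
Q(n, 87)*(-269) = (101 - 1*91)*(-269) = (101 - 91)*(-269) = 10*(-269) = -2690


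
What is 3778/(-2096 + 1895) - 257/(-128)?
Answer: -431927/25728 ≈ -16.788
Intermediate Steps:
3778/(-2096 + 1895) - 257/(-128) = 3778/(-201) - 257*(-1/128) = 3778*(-1/201) + 257/128 = -3778/201 + 257/128 = -431927/25728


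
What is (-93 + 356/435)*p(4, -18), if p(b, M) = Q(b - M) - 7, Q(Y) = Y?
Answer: -40099/29 ≈ -1382.7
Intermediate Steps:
p(b, M) = -7 + b - M (p(b, M) = (b - M) - 7 = -7 + b - M)
(-93 + 356/435)*p(4, -18) = (-93 + 356/435)*(-7 + 4 - 1*(-18)) = (-93 + 356*(1/435))*(-7 + 4 + 18) = (-93 + 356/435)*15 = -40099/435*15 = -40099/29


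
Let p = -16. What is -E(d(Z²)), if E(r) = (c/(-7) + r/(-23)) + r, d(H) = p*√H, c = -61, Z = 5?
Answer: 10917/161 ≈ 67.807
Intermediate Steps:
d(H) = -16*√H
E(r) = 61/7 + 22*r/23 (E(r) = (-61/(-7) + r/(-23)) + r = (-61*(-⅐) + r*(-1/23)) + r = (61/7 - r/23) + r = 61/7 + 22*r/23)
-E(d(Z²)) = -(61/7 + 22*(-16*√(5²))/23) = -(61/7 + 22*(-16*√25)/23) = -(61/7 + 22*(-16*5)/23) = -(61/7 + (22/23)*(-80)) = -(61/7 - 1760/23) = -1*(-10917/161) = 10917/161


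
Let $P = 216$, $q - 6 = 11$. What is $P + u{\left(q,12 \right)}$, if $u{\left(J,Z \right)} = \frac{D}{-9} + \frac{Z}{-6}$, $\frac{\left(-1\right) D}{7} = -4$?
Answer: $\frac{1898}{9} \approx 210.89$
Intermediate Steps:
$q = 17$ ($q = 6 + 11 = 17$)
$D = 28$ ($D = \left(-7\right) \left(-4\right) = 28$)
$u{\left(J,Z \right)} = - \frac{28}{9} - \frac{Z}{6}$ ($u{\left(J,Z \right)} = \frac{28}{-9} + \frac{Z}{-6} = 28 \left(- \frac{1}{9}\right) + Z \left(- \frac{1}{6}\right) = - \frac{28}{9} - \frac{Z}{6}$)
$P + u{\left(q,12 \right)} = 216 - \frac{46}{9} = \frac{1898}{9}$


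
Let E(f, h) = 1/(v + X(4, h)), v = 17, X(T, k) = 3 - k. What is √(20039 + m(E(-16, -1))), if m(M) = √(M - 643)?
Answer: √(8837199 + 21*I*√283542)/21 ≈ 141.56 + 0.089561*I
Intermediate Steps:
E(f, h) = 1/(20 - h) (E(f, h) = 1/(17 + (3 - h)) = 1/(20 - h))
m(M) = √(-643 + M)
√(20039 + m(E(-16, -1))) = √(20039 + √(-643 - 1/(-20 - 1))) = √(20039 + √(-643 - 1/(-21))) = √(20039 + √(-643 - 1*(-1/21))) = √(20039 + √(-643 + 1/21)) = √(20039 + √(-13502/21)) = √(20039 + I*√283542/21)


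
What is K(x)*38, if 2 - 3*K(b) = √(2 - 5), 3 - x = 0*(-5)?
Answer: 76/3 - 38*I*√3/3 ≈ 25.333 - 21.939*I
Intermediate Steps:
x = 3 (x = 3 - 0*(-5) = 3 - 1*0 = 3 + 0 = 3)
K(b) = ⅔ - I*√3/3 (K(b) = ⅔ - √(2 - 5)/3 = ⅔ - I*√3/3)
K(x)*38 = (⅔ - I*√3/3)*38 = 76/3 - 38*I*√3/3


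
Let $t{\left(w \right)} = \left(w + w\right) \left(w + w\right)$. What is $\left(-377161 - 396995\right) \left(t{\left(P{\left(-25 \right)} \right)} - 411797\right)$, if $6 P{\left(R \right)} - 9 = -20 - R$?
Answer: $\frac{956334776804}{3} \approx 3.1878 \cdot 10^{11}$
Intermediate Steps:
$P{\left(R \right)} = - \frac{11}{6} - \frac{R}{6}$ ($P{\left(R \right)} = \frac{3}{2} + \frac{-20 - R}{6} = \frac{3}{2} - \left(\frac{10}{3} + \frac{R}{6}\right) = - \frac{11}{6} - \frac{R}{6}$)
$t{\left(w \right)} = 4 w^{2}$ ($t{\left(w \right)} = 2 w 2 w = 4 w^{2}$)
$\left(-377161 - 396995\right) \left(t{\left(P{\left(-25 \right)} \right)} - 411797\right) = \left(-377161 - 396995\right) \left(4 \left(- \frac{11}{6} - - \frac{25}{6}\right)^{2} - 411797\right) = - 774156 \left(4 \left(- \frac{11}{6} + \frac{25}{6}\right)^{2} - 411797\right) = - 774156 \left(4 \left(\frac{7}{3}\right)^{2} - 411797\right) = - 774156 \left(4 \cdot \frac{49}{9} - 411797\right) = - 774156 \left(\frac{196}{9} - 411797\right) = \left(-774156\right) \left(- \frac{3705977}{9}\right) = \frac{956334776804}{3}$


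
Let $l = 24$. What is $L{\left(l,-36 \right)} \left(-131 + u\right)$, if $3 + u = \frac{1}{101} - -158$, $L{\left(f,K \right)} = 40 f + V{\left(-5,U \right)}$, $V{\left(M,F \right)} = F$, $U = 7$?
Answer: $\frac{2344975}{101} \approx 23218.0$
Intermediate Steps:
$L{\left(f,K \right)} = 7 + 40 f$ ($L{\left(f,K \right)} = 40 f + 7 = 7 + 40 f$)
$u = \frac{15656}{101}$ ($u = -3 + \left(\frac{1}{101} - -158\right) = -3 + \left(\frac{1}{101} + 158\right) = -3 + \frac{15959}{101} = \frac{15656}{101} \approx 155.01$)
$L{\left(l,-36 \right)} \left(-131 + u\right) = \left(7 + 40 \cdot 24\right) \left(-131 + \frac{15656}{101}\right) = \left(7 + 960\right) \frac{2425}{101} = 967 \cdot \frac{2425}{101} = \frac{2344975}{101}$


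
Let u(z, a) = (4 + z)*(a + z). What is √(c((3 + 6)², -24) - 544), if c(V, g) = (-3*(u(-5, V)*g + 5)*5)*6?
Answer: I*√165154 ≈ 406.39*I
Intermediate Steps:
c(V, g) = -450 - 90*g*(5 - V) (c(V, g) = (-3*(((-5)² + 4*V + 4*(-5) + V*(-5))*g + 5)*5)*6 = (-3*((25 + 4*V - 20 - 5*V)*g + 5)*5)*6 = (-3*((5 - V)*g + 5)*5)*6 = (-3*(g*(5 - V) + 5)*5)*6 = (-3*(5 + g*(5 - V))*5)*6 = ((-15 - 3*g*(5 - V))*5)*6 = (-75 - 15*g*(5 - V))*6 = -450 - 90*g*(5 - V))
√(c((3 + 6)², -24) - 544) = √((-450 + 90*(-24)*(-5 + (3 + 6)²)) - 544) = √((-450 + 90*(-24)*(-5 + 9²)) - 544) = √((-450 + 90*(-24)*(-5 + 81)) - 544) = √((-450 + 90*(-24)*76) - 544) = √((-450 - 164160) - 544) = √(-164610 - 544) = √(-165154) = I*√165154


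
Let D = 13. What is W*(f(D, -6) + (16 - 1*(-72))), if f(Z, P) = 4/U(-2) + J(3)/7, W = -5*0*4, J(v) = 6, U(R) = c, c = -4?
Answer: 0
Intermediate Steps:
U(R) = -4
W = 0 (W = 0*4 = 0)
f(Z, P) = -⅐ (f(Z, P) = 4/(-4) + 6/7 = 4*(-¼) + 6*(⅐) = -1 + 6/7 = -⅐)
W*(f(D, -6) + (16 - 1*(-72))) = 0*(-⅐ + (16 - 1*(-72))) = 0*(-⅐ + (16 + 72)) = 0*(-⅐ + 88) = 0*(615/7) = 0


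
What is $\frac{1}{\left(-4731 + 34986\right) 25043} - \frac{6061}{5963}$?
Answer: $- \frac{4592274017902}{4518021779295} \approx -1.0164$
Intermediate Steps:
$\frac{1}{\left(-4731 + 34986\right) 25043} - \frac{6061}{5963} = \frac{1}{30255} \cdot \frac{1}{25043} - \frac{6061}{5963} = \frac{1}{757675965} - \frac{6061}{5963} = - \frac{4592274017902}{4518021779295}$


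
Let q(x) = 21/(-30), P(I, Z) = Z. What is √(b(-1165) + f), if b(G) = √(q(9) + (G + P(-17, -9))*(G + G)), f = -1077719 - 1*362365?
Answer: √(-144008400 + 10*√273541930)/10 ≈ 1199.3*I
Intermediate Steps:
f = -1440084 (f = -1077719 - 362365 = -1440084)
q(x) = -7/10 (q(x) = 21*(-1/30) = -7/10)
b(G) = √(-7/10 + 2*G*(-9 + G)) (b(G) = √(-7/10 + (G - 9)*(G + G)) = √(-7/10 + (-9 + G)*(2*G)) = √(-7/10 + 2*G*(-9 + G)))
√(b(-1165) + f) = √(√(-70 - 1800*(-1165) + 200*(-1165)²)/10 - 1440084) = √(√(-70 + 2097000 + 200*1357225)/10 - 1440084) = √(√(-70 + 2097000 + 271445000)/10 - 1440084) = √(√273541930/10 - 1440084) = √(-1440084 + √273541930/10)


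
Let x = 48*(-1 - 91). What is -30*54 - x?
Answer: 2796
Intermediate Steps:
x = -4416 (x = 48*(-92) = -4416)
-30*54 - x = -30*54 - 1*(-4416) = -1*1620 + 4416 = -1620 + 4416 = 2796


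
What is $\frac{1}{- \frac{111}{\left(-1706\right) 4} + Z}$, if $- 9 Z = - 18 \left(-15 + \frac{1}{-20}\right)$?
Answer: $- \frac{34120}{1026457} \approx -0.033241$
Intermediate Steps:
$Z = - \frac{301}{10}$ ($Z = - \frac{\left(-18\right) \left(-15 + \frac{1}{-20}\right)}{9} = - \frac{\left(-18\right) \left(-15 - \frac{1}{20}\right)}{9} = - \frac{\left(-18\right) \left(- \frac{301}{20}\right)}{9} = \left(- \frac{1}{9}\right) \frac{2709}{10} = - \frac{301}{10} \approx -30.1$)
$\frac{1}{- \frac{111}{\left(-1706\right) 4} + Z} = \frac{1}{- \frac{111}{\left(-1706\right) 4} - \frac{301}{10}} = \frac{1}{- \frac{111}{-6824} - \frac{301}{10}} = \frac{1}{\left(-111\right) \left(- \frac{1}{6824}\right) - \frac{301}{10}} = \frac{1}{\frac{111}{6824} - \frac{301}{10}} = \frac{1}{- \frac{1026457}{34120}} = - \frac{34120}{1026457}$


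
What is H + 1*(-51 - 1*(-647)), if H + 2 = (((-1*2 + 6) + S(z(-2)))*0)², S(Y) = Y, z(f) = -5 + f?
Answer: 594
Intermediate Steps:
H = -2 (H = -2 + (((-1*2 + 6) + (-5 - 2))*0)² = -2 + (((-2 + 6) - 7)*0)² = -2 + ((4 - 7)*0)² = -2 + (-3*0)² = -2 + 0² = -2 + 0 = -2)
H + 1*(-51 - 1*(-647)) = -2 + 1*(-51 - 1*(-647)) = -2 + 1*(-51 + 647) = -2 + 1*596 = -2 + 596 = 594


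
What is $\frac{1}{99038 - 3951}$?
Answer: $\frac{1}{95087} \approx 1.0517 \cdot 10^{-5}$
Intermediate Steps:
$\frac{1}{99038 - 3951} = \frac{1}{95087}$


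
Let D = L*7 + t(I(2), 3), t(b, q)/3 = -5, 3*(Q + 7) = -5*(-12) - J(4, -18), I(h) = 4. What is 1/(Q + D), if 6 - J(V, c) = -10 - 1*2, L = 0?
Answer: -1/8 ≈ -0.12500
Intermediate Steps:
J(V, c) = 18 (J(V, c) = 6 - (-10 - 1*2) = 6 - (-10 - 2) = 6 - 1*(-12) = 6 + 12 = 18)
Q = 7 (Q = -7 + (-5*(-12) - 1*18)/3 = -7 + (60 - 18)/3 = -7 + (1/3)*42 = -7 + 14 = 7)
t(b, q) = -15 (t(b, q) = 3*(-5) = -15)
D = -15 (D = 0*7 - 15 = 0 - 15 = -15)
1/(Q + D) = 1/(7 - 15) = 1/(-8) = -1/8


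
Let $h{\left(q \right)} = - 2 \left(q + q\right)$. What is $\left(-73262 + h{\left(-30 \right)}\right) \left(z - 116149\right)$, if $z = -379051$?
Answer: $36219918400$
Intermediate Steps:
$h{\left(q \right)} = - 4 q$ ($h{\left(q \right)} = - 2 \cdot 2 q = - 4 q$)
$\left(-73262 + h{\left(-30 \right)}\right) \left(z - 116149\right) = \left(-73262 - -120\right) \left(-379051 - 116149\right) = \left(-73262 + 120\right) \left(-495200\right) = \left(-73142\right) \left(-495200\right) = 36219918400$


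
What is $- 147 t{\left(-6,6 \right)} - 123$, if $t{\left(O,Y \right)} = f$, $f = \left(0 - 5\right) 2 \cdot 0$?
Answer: $-123$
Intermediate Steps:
$f = 0$ ($f = \left(-5\right) 0 = 0$)
$t{\left(O,Y \right)} = 0$
$- 147 t{\left(-6,6 \right)} - 123 = \left(-147\right) 0 - 123 = 0 - 123 = -123$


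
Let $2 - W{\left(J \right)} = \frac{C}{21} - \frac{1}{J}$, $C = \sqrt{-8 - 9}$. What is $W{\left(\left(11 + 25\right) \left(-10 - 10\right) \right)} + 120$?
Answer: $\frac{87839}{720} - \frac{i \sqrt{17}}{21} \approx 122.0 - 0.19634 i$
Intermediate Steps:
$C = i \sqrt{17}$ ($C = \sqrt{-17} = i \sqrt{17} \approx 4.1231 i$)
$W{\left(J \right)} = 2 + \frac{1}{J} - \frac{i \sqrt{17}}{21}$ ($W{\left(J \right)} = 2 - \left(\frac{i \sqrt{17}}{21} - \frac{1}{J}\right) = 2 - \left(- \frac{1}{J} + \frac{i \sqrt{17}}{21}\right) = 2 + \frac{1}{J} - \frac{i \sqrt{17}}{21}$)
$W{\left(\left(11 + 25\right) \left(-10 - 10\right) \right)} + 120 = \left(2 + \frac{1}{\left(11 + 25\right) \left(-10 - 10\right)} - \frac{i \sqrt{17}}{21}\right) + 120 = \left(2 + \frac{1}{36 \left(-20\right)} - \frac{i \sqrt{17}}{21}\right) + 120 = \left(2 + \frac{1}{-720} - \frac{i \sqrt{17}}{21}\right) + 120 = \left(2 - \frac{1}{720} - \frac{i \sqrt{17}}{21}\right) + 120 = \left(\frac{1439}{720} - \frac{i \sqrt{17}}{21}\right) + 120 = \frac{87839}{720} - \frac{i \sqrt{17}}{21}$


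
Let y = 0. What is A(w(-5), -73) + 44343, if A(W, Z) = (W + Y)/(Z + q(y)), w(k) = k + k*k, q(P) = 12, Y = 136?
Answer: 2704767/61 ≈ 44340.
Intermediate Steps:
w(k) = k + k**2
A(W, Z) = (136 + W)/(12 + Z) (A(W, Z) = (W + 136)/(Z + 12) = (136 + W)/(12 + Z))
A(w(-5), -73) + 44343 = (136 - 5*(1 - 5))/(12 - 73) + 44343 = (136 - 5*(-4))/(-61) + 44343 = -(136 + 20)/61 + 44343 = -1/61*156 + 44343 = -156/61 + 44343 = 2704767/61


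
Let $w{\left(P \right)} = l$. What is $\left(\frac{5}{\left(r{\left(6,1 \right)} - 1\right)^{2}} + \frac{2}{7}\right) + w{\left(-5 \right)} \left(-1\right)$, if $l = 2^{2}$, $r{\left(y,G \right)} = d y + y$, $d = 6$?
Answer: $- \frac{43671}{11767} \approx -3.7113$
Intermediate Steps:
$r{\left(y,G \right)} = 7 y$ ($r{\left(y,G \right)} = 6 y + y = 7 y$)
$l = 4$
$w{\left(P \right)} = 4$
$\left(\frac{5}{\left(r{\left(6,1 \right)} - 1\right)^{2}} + \frac{2}{7}\right) + w{\left(-5 \right)} \left(-1\right) = \left(\frac{5}{\left(7 \cdot 6 - 1\right)^{2}} + \frac{2}{7}\right) + 4 \left(-1\right) = \left(\frac{5}{\left(42 - 1\right)^{2}} + 2 \cdot \frac{1}{7}\right) - 4 = \left(\frac{5}{41^{2}} + \frac{2}{7}\right) - 4 = \left(\frac{5}{1681} + \frac{2}{7}\right) - 4 = \frac{3397}{11767} - 4 = - \frac{43671}{11767}$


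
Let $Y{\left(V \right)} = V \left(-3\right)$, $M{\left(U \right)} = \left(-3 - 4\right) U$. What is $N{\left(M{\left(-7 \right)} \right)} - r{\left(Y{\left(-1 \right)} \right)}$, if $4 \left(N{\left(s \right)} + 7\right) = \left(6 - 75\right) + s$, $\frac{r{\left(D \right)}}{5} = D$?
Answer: $-27$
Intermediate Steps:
$M{\left(U \right)} = - 7 U$
$Y{\left(V \right)} = - 3 V$
$r{\left(D \right)} = 5 D$
$N{\left(s \right)} = - \frac{97}{4} + \frac{s}{4}$ ($N{\left(s \right)} = -7 + \frac{\left(6 - 75\right) + s}{4} = -7 + \frac{-69 + s}{4} = -7 + \left(- \frac{69}{4} + \frac{s}{4}\right) = - \frac{97}{4} + \frac{s}{4}$)
$N{\left(M{\left(-7 \right)} \right)} - r{\left(Y{\left(-1 \right)} \right)} = \left(- \frac{97}{4} + \frac{\left(-7\right) \left(-7\right)}{4}\right) - 5 \left(\left(-3\right) \left(-1\right)\right) = \left(- \frac{97}{4} + \frac{1}{4} \cdot 49\right) - 5 \cdot 3 = \left(- \frac{97}{4} + \frac{49}{4}\right) - 15 = -12 - 15 = -27$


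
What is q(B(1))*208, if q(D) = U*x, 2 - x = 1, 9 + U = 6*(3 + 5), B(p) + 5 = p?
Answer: 8112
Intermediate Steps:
B(p) = -5 + p
U = 39 (U = -9 + 6*(3 + 5) = -9 + 6*8 = -9 + 48 = 39)
x = 1 (x = 2 - 1*1 = 2 - 1 = 1)
q(D) = 39 (q(D) = 39*1 = 39)
q(B(1))*208 = 39*208 = 8112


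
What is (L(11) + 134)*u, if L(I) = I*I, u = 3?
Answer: 765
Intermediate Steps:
L(I) = I**2
(L(11) + 134)*u = (11**2 + 134)*3 = (121 + 134)*3 = 255*3 = 765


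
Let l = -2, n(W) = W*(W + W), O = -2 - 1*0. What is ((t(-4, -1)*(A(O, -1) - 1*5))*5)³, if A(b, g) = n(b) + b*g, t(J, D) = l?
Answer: -125000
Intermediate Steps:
O = -2 (O = -2 + 0 = -2)
n(W) = 2*W² (n(W) = W*(2*W) = 2*W²)
t(J, D) = -2
A(b, g) = 2*b² + b*g
((t(-4, -1)*(A(O, -1) - 1*5))*5)³ = (-2*(-2*(-1 + 2*(-2)) - 1*5)*5)³ = (-2*(-2*(-1 - 4) - 5)*5)³ = (-2*(-2*(-5) - 5)*5)³ = (-2*(10 - 5)*5)³ = (-2*5*5)³ = (-10*5)³ = (-50)³ = -125000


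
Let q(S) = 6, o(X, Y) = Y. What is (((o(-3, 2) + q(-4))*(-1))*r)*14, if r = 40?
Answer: -4480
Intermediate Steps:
(((o(-3, 2) + q(-4))*(-1))*r)*14 = (((2 + 6)*(-1))*40)*14 = ((8*(-1))*40)*14 = -8*40*14 = -320*14 = -4480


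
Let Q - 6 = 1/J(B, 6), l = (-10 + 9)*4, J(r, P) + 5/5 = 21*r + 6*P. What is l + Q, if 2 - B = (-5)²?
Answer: 895/448 ≈ 1.9978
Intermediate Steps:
B = -23 (B = 2 - 1*(-5)² = 2 - 1*25 = 2 - 25 = -23)
J(r, P) = -1 + 6*P + 21*r (J(r, P) = -1 + (21*r + 6*P) = -1 + (6*P + 21*r) = -1 + 6*P + 21*r)
l = -4 (l = -1*4 = -4)
Q = 2687/448 (Q = 6 + 1/(-1 + 6*6 + 21*(-23)) = 6 + 1/(-1 + 36 - 483) = 6 + 1/(-448) = 6 - 1/448 = 2687/448 ≈ 5.9978)
l + Q = -4 + 2687/448 = 895/448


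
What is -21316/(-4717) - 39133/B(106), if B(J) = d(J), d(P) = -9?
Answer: 184782205/42453 ≈ 4352.6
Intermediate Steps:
B(J) = -9
-21316/(-4717) - 39133/B(106) = -21316/(-4717) - 39133/(-9) = -21316*(-1/4717) - 39133*(-1/9) = 21316/4717 + 39133/9 = 184782205/42453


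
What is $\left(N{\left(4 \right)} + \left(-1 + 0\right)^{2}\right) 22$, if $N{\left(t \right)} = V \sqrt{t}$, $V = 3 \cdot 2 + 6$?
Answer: $550$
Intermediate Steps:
$V = 12$ ($V = 6 + 6 = 12$)
$N{\left(t \right)} = 12 \sqrt{t}$
$\left(N{\left(4 \right)} + \left(-1 + 0\right)^{2}\right) 22 = \left(12 \sqrt{4} + \left(-1 + 0\right)^{2}\right) 22 = \left(12 \cdot 2 + \left(-1\right)^{2}\right) 22 = \left(24 + 1\right) 22 = 25 \cdot 22 = 550$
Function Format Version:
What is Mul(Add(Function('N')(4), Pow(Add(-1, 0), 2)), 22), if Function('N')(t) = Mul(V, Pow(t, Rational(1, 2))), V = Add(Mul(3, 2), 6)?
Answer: 550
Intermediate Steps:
V = 12 (V = Add(6, 6) = 12)
Function('N')(t) = Mul(12, Pow(t, Rational(1, 2)))
Mul(Add(Function('N')(4), Pow(Add(-1, 0), 2)), 22) = Mul(Add(Mul(12, Pow(4, Rational(1, 2))), Pow(Add(-1, 0), 2)), 22) = Mul(Add(Mul(12, 2), Pow(-1, 2)), 22) = Mul(Add(24, 1), 22) = Mul(25, 22) = 550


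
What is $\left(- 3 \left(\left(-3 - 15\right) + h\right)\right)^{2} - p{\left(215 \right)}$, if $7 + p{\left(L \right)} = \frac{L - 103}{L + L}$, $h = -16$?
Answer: $\frac{2238309}{215} \approx 10411.0$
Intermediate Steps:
$p{\left(L \right)} = -7 + \frac{-103 + L}{2 L}$ ($p{\left(L \right)} = -7 + \frac{L - 103}{L + L} = -7 + \frac{-103 + L}{2 L}$)
$\left(- 3 \left(\left(-3 - 15\right) + h\right)\right)^{2} - p{\left(215 \right)} = \left(- 3 \left(\left(-3 - 15\right) - 16\right)\right)^{2} - \frac{-103 - 2795}{2 \cdot 215} = \left(- 3 \left(-18 - 16\right)\right)^{2} - \frac{1}{2} \cdot \frac{1}{215} \left(-103 - 2795\right) = \left(\left(-3\right) \left(-34\right)\right)^{2} - \frac{1}{2} \cdot \frac{1}{215} \left(-2898\right) = 102^{2} - - \frac{1449}{215} = 10404 + \frac{1449}{215} = \frac{2238309}{215}$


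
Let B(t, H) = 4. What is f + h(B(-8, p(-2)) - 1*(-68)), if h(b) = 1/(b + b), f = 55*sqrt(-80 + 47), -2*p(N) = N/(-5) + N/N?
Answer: 1/144 + 55*I*sqrt(33) ≈ 0.0069444 + 315.95*I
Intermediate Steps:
p(N) = -1/2 + N/10 (p(N) = -(N/(-5) + N/N)/2 = -(N*(-1/5) + 1)/2 = -(-N/5 + 1)/2 = -(1 - N/5)/2 = -1/2 + N/10)
f = 55*I*sqrt(33) (f = 55*sqrt(-33) = 55*(I*sqrt(33)) = 55*I*sqrt(33) ≈ 315.95*I)
h(b) = 1/(2*b)
f + h(B(-8, p(-2)) - 1*(-68)) = 55*I*sqrt(33) + 1/(2*(4 - 1*(-68))) = 55*I*sqrt(33) + 1/(2*(4 + 68)) = 55*I*sqrt(33) + (1/2)/72 = 55*I*sqrt(33) + (1/2)*(1/72) = 55*I*sqrt(33) + 1/144 = 1/144 + 55*I*sqrt(33)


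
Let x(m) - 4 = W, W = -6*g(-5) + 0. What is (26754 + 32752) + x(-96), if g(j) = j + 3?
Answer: 59522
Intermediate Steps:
g(j) = 3 + j
W = 12 (W = -6*(3 - 5) + 0 = -6*(-2) + 0 = 12 + 0 = 12)
x(m) = 16 (x(m) = 4 + 12 = 16)
(26754 + 32752) + x(-96) = (26754 + 32752) + 16 = 59506 + 16 = 59522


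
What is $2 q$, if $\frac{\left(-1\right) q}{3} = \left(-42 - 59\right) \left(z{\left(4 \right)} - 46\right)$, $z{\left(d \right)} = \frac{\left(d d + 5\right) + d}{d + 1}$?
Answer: $-24846$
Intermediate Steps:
$z{\left(d \right)} = \frac{5 + d + d^{2}}{1 + d}$ ($z{\left(d \right)} = \frac{\left(d^{2} + 5\right) + d}{1 + d} = \frac{\left(5 + d^{2}\right) + d}{1 + d} = \frac{5 + d + d^{2}}{1 + d}$)
$q = -12423$ ($q = - 3 \left(-42 - 59\right) \left(\frac{5 + 4 + 4^{2}}{1 + 4} - 46\right) = - 3 \left(- 101 \left(\frac{5 + 4 + 16}{5} - 46\right)\right) = - 3 \left(- 101 \left(\frac{1}{5} \cdot 25 - 46\right)\right) = - 3 \left(- 101 \left(5 - 46\right)\right) = - 3 \left(\left(-101\right) \left(-41\right)\right) = \left(-3\right) 4141 = -12423$)
$2 q = 2 \left(-12423\right) = -24846$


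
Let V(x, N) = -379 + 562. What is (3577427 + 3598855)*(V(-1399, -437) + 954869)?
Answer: 6853722476664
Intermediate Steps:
V(x, N) = 183
(3577427 + 3598855)*(V(-1399, -437) + 954869) = (3577427 + 3598855)*(183 + 954869) = 7176282*955052 = 6853722476664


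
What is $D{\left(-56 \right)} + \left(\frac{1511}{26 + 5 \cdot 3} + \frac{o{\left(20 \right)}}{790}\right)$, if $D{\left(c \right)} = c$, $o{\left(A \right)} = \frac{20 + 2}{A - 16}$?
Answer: $- \frac{1239849}{64780} \approx -19.139$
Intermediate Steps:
$o{\left(A \right)} = \frac{22}{-16 + A}$
$D{\left(-56 \right)} + \left(\frac{1511}{26 + 5 \cdot 3} + \frac{o{\left(20 \right)}}{790}\right) = -56 + \left(\frac{1511}{26 + 5 \cdot 3} + \frac{22 \frac{1}{-16 + 20}}{790}\right) = -56 + \left(\frac{1511}{26 + 15} + \frac{22}{4} \cdot \frac{1}{790}\right) = -56 + \left(\frac{1511}{41} + 22 \cdot \frac{1}{4} \cdot \frac{1}{790}\right) = -56 + \left(1511 \cdot \frac{1}{41} + \frac{11}{2} \cdot \frac{1}{790}\right) = -56 + \left(\frac{1511}{41} + \frac{11}{1580}\right) = -56 + \frac{2387831}{64780} = - \frac{1239849}{64780}$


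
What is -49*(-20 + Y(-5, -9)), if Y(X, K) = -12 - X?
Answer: 1323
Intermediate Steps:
-49*(-20 + Y(-5, -9)) = -49*(-20 + (-12 - 1*(-5))) = -49*(-20 + (-12 + 5)) = -49*(-20 - 7) = -49*(-27) = 1323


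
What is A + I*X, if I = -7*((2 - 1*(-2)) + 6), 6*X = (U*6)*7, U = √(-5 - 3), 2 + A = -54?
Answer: -56 - 980*I*√2 ≈ -56.0 - 1385.9*I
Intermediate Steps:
A = -56 (A = -2 - 54 = -56)
U = 2*I*√2 (U = √(-8) = 2*I*√2 ≈ 2.8284*I)
X = 14*I*√2 (X = (((2*I*√2)*6)*7)/6 = ((12*I*√2)*7)/6 = (84*I*√2)/6 = 14*I*√2 ≈ 19.799*I)
I = -70 (I = -7*((2 + 2) + 6) = -7*(4 + 6) = -7*10 = -70)
A + I*X = -56 - 980*I*√2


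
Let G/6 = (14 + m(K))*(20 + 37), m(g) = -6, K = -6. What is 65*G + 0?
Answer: 177840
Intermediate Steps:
G = 2736 (G = 6*((14 - 6)*(20 + 37)) = 6*(8*57) = 6*456 = 2736)
65*G + 0 = 65*2736 + 0 = 177840 + 0 = 177840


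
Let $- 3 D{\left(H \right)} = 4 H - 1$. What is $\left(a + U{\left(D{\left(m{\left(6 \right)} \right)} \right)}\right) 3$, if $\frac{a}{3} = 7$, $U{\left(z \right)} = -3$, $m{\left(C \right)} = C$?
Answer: $54$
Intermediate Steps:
$D{\left(H \right)} = \frac{1}{3} - \frac{4 H}{3}$ ($D{\left(H \right)} = - \frac{4 H - 1}{3} = - \frac{-1 + 4 H}{3} = \frac{1}{3} - \frac{4 H}{3}$)
$a = 21$ ($a = 3 \cdot 7 = 21$)
$\left(a + U{\left(D{\left(m{\left(6 \right)} \right)} \right)}\right) 3 = \left(21 - 3\right) 3 = 18 \cdot 3 = 54$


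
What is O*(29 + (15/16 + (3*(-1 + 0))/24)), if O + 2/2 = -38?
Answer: -18603/16 ≈ -1162.7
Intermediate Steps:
O = -39 (O = -1 - 38 = -39)
O*(29 + (15/16 + (3*(-1 + 0))/24)) = -39*(29 + (15/16 + (3*(-1 + 0))/24)) = -39*(29 + (15*(1/16) + (3*(-1))*(1/24))) = -39*(29 + (15/16 - 3*1/24)) = -39*(29 + (15/16 - ⅛)) = -39*(29 + 13/16) = -39*477/16 = -18603/16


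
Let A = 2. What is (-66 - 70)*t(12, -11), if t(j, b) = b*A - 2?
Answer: 3264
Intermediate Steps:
t(j, b) = -2 + 2*b (t(j, b) = b*2 - 2 = 2*b - 2 = -2 + 2*b)
(-66 - 70)*t(12, -11) = (-66 - 70)*(-2 + 2*(-11)) = -136*(-2 - 22) = -136*(-24) = 3264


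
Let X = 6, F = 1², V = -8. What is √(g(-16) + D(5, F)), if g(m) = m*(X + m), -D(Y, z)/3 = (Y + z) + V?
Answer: √166 ≈ 12.884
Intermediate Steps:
F = 1
D(Y, z) = 24 - 3*Y - 3*z (D(Y, z) = -3*((Y + z) - 8) = -3*(-8 + Y + z) = 24 - 3*Y - 3*z)
g(m) = m*(6 + m)
√(g(-16) + D(5, F)) = √(-16*(6 - 16) + (24 - 3*5 - 3*1)) = √(-16*(-10) + (24 - 15 - 3)) = √(160 + 6) = √166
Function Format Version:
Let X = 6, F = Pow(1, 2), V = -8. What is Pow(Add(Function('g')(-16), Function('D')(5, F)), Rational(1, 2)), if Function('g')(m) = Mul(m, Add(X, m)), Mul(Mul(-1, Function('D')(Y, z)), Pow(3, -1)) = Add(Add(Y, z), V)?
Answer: Pow(166, Rational(1, 2)) ≈ 12.884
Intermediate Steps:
F = 1
Function('D')(Y, z) = Add(24, Mul(-3, Y), Mul(-3, z)) (Function('D')(Y, z) = Mul(-3, Add(Add(Y, z), -8)) = Mul(-3, Add(-8, Y, z)) = Add(24, Mul(-3, Y), Mul(-3, z)))
Function('g')(m) = Mul(m, Add(6, m))
Pow(Add(Function('g')(-16), Function('D')(5, F)), Rational(1, 2)) = Pow(Add(Mul(-16, Add(6, -16)), Add(24, Mul(-3, 5), Mul(-3, 1))), Rational(1, 2)) = Pow(Add(Mul(-16, -10), Add(24, -15, -3)), Rational(1, 2)) = Pow(Add(160, 6), Rational(1, 2)) = Pow(166, Rational(1, 2))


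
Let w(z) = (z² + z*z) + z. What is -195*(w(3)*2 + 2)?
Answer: -8580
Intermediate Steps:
w(z) = z + 2*z² (w(z) = (z² + z²) + z = 2*z² + z = z + 2*z²)
-195*(w(3)*2 + 2) = -195*((3*(1 + 2*3))*2 + 2) = -195*((3*(1 + 6))*2 + 2) = -195*((3*7)*2 + 2) = -195*(21*2 + 2) = -195*(42 + 2) = -195*44 = -8580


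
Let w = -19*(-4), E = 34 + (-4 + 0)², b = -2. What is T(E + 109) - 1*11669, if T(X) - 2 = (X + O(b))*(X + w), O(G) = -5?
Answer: 24523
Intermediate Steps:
E = 50 (E = 34 + (-4)² = 34 + 16 = 50)
w = 76
T(X) = 2 + (-5 + X)*(76 + X) (T(X) = 2 + (X - 5)*(X + 76) = 2 + (-5 + X)*(76 + X))
T(E + 109) - 1*11669 = (-378 + (50 + 109)² + 71*(50 + 109)) - 1*11669 = (-378 + 159² + 71*159) - 11669 = (-378 + 25281 + 11289) - 11669 = 36192 - 11669 = 24523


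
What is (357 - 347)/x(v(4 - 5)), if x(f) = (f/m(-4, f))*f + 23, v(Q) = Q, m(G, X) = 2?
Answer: 20/47 ≈ 0.42553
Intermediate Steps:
x(f) = 23 + f²/2 (x(f) = (f/2)*f + 23 = f²/2 + 23 = 23 + f²/2)
(357 - 347)/x(v(4 - 5)) = (357 - 347)/(23 + (4 - 5)²/2) = 10/(23 + (½)*(-1)²) = 10/(23 + (½)*1) = 10/(23 + ½) = 10/(47/2) = 10*(2/47) = 20/47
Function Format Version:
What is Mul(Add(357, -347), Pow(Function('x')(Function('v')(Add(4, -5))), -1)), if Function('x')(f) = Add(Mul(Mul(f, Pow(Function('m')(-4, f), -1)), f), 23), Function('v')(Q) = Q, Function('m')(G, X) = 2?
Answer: Rational(20, 47) ≈ 0.42553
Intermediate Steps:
Function('x')(f) = Add(23, Mul(Rational(1, 2), Pow(f, 2))) (Function('x')(f) = Add(Mul(Mul(f, Pow(2, -1)), f), 23) = Add(Mul(Mul(f, Rational(1, 2)), f), 23) = Add(Mul(Mul(Rational(1, 2), f), f), 23) = Add(Mul(Rational(1, 2), Pow(f, 2)), 23) = Add(23, Mul(Rational(1, 2), Pow(f, 2))))
Mul(Add(357, -347), Pow(Function('x')(Function('v')(Add(4, -5))), -1)) = Mul(Add(357, -347), Pow(Add(23, Mul(Rational(1, 2), Pow(Add(4, -5), 2))), -1)) = Mul(10, Pow(Add(23, Mul(Rational(1, 2), Pow(-1, 2))), -1)) = Mul(10, Pow(Add(23, Mul(Rational(1, 2), 1)), -1)) = Mul(10, Pow(Add(23, Rational(1, 2)), -1)) = Mul(10, Pow(Rational(47, 2), -1)) = Mul(10, Rational(2, 47)) = Rational(20, 47)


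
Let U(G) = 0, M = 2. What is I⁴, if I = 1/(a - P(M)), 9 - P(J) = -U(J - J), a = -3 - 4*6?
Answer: 1/1679616 ≈ 5.9537e-7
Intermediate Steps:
a = -27 (a = -3 - 24 = -27)
P(J) = 9 (P(J) = 9 - (-1)*0 = 9 - 1*0 = 9 + 0 = 9)
I = -1/36 (I = 1/(-27 - 1*9) = 1/(-27 - 9) = 1/(-36) = -1/36 ≈ -0.027778)
I⁴ = (-1/36)⁴ = 1/1679616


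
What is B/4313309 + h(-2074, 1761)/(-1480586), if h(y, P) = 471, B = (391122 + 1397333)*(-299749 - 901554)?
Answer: -3181004017336891429/6386224919074 ≈ -4.9810e+5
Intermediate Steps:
B = -2148476356865 (B = 1788455*(-1201303) = -2148476356865)
B/4313309 + h(-2074, 1761)/(-1480586) = -2148476356865/4313309 + 471/(-1480586) = -2148476356865*1/4313309 + 471*(-1/1480586) = -2148476356865/4313309 - 471/1480586 = -3181004017336891429/6386224919074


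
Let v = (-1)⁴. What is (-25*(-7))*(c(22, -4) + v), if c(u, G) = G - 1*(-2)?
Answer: -175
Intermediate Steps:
v = 1
c(u, G) = 2 + G (c(u, G) = G + 2 = 2 + G)
(-25*(-7))*(c(22, -4) + v) = (-25*(-7))*((2 - 4) + 1) = 175*(-2 + 1) = 175*(-1) = -175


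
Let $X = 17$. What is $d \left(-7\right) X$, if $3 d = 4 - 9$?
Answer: $\frac{595}{3} \approx 198.33$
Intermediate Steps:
$d = - \frac{5}{3}$ ($d = \frac{4 - 9}{3} = \frac{1}{3} \left(-5\right) = - \frac{5}{3} \approx -1.6667$)
$d \left(-7\right) X = \left(- \frac{5}{3}\right) \left(-7\right) 17 = \frac{35}{3} \cdot 17 = \frac{595}{3}$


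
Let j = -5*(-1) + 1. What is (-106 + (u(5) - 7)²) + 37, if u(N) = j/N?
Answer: -884/25 ≈ -35.360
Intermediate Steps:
j = 6 (j = 5 + 1 = 6)
u(N) = 6/N
(-106 + (u(5) - 7)²) + 37 = (-106 + (6/5 - 7)²) + 37 = (-106 + (-29/5)²) + 37 = (-106 + 841/25) + 37 = -1809/25 + 37 = -884/25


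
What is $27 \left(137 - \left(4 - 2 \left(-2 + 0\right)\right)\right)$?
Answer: $3483$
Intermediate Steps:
$27 \left(137 - \left(4 - 2 \left(-2 + 0\right)\right)\right) = 27 \left(137 + \left(-4 + 2 \left(-2\right)\right)\right) = 27 \left(137 - 8\right) = 27 \cdot 129 = 3483$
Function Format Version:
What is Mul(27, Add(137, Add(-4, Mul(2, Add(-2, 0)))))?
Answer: 3483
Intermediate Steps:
Mul(27, Add(137, Add(-4, Mul(2, Add(-2, 0))))) = Mul(27, Add(137, Add(-4, Mul(2, -2)))) = Mul(27, Add(137, Add(-4, -4))) = Mul(27, Add(137, -8)) = Mul(27, 129) = 3483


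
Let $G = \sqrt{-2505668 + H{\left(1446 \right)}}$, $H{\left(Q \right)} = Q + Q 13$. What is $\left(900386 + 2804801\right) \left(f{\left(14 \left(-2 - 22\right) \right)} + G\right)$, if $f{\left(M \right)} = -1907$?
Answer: $-7065791609 + 14820748 i \sqrt{155339} \approx -7.0658 \cdot 10^{9} + 5.8413 \cdot 10^{9} i$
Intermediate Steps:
$H{\left(Q \right)} = 14 Q$ ($H{\left(Q \right)} = Q + 13 Q = 14 Q$)
$G = 4 i \sqrt{155339}$ ($G = \sqrt{-2505668 + 14 \cdot 1446} = \sqrt{-2505668 + 20244} = \sqrt{-2485424} = 4 i \sqrt{155339} \approx 1576.5 i$)
$\left(900386 + 2804801\right) \left(f{\left(14 \left(-2 - 22\right) \right)} + G\right) = \left(900386 + 2804801\right) \left(-1907 + 4 i \sqrt{155339}\right) = 3705187 \left(-1907 + 4 i \sqrt{155339}\right) = -7065791609 + 14820748 i \sqrt{155339}$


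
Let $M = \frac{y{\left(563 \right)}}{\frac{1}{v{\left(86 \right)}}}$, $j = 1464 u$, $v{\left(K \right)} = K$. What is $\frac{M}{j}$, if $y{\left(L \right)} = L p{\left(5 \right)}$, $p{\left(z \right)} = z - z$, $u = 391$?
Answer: $0$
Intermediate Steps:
$p{\left(z \right)} = 0$
$y{\left(L \right)} = 0$ ($y{\left(L \right)} = L 0 = 0$)
$j = 572424$ ($j = 1464 \cdot 391 = 572424$)
$M = 0$ ($M = \frac{0}{\frac{1}{86}} = 0 \frac{1}{\frac{1}{86}} = 0 \cdot 86 = 0$)
$\frac{M}{j} = \frac{0}{572424} = 0 \cdot \frac{1}{572424} = 0$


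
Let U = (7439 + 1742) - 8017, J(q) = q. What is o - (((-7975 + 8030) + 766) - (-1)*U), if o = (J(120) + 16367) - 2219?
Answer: 12283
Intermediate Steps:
U = 1164 (U = 9181 - 8017 = 1164)
o = 14268 (o = (120 + 16367) - 2219 = 16487 - 2219 = 14268)
o - (((-7975 + 8030) + 766) - (-1)*U) = 14268 - (((-7975 + 8030) + 766) - (-1)*1164) = 14268 - ((55 + 766) - 1*(-1164)) = 14268 - (821 + 1164) = 14268 - 1*1985 = 14268 - 1985 = 12283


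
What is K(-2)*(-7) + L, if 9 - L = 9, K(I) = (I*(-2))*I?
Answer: 56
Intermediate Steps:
K(I) = -2*I² (K(I) = (-2*I)*I = -2*I²)
L = 0 (L = 9 - 1*9 = 9 - 9 = 0)
K(-2)*(-7) + L = -2*(-2)²*(-7) + 0 = -2*4*(-7) + 0 = -8*(-7) + 0 = 56 + 0 = 56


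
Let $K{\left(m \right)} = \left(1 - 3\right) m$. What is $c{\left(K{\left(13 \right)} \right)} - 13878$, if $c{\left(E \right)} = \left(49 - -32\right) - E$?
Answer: $-13771$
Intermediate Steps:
$K{\left(m \right)} = - 2 m$
$c{\left(E \right)} = 81 - E$ ($c{\left(E \right)} = \left(49 + 32\right) - E = 81 - E$)
$c{\left(K{\left(13 \right)} \right)} - 13878 = \left(81 - \left(-2\right) 13\right) - 13878 = \left(81 - -26\right) - 13878 = \left(81 + 26\right) - 13878 = 107 - 13878 = -13771$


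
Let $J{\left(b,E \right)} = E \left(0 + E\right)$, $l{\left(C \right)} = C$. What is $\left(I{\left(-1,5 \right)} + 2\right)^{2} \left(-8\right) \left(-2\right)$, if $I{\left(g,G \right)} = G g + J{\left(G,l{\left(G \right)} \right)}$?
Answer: $7744$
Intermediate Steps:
$J{\left(b,E \right)} = E^{2}$ ($J{\left(b,E \right)} = E E = E^{2}$)
$I{\left(g,G \right)} = G^{2} + G g$ ($I{\left(g,G \right)} = G g + G^{2} = G^{2} + G g$)
$\left(I{\left(-1,5 \right)} + 2\right)^{2} \left(-8\right) \left(-2\right) = \left(5 \left(5 - 1\right) + 2\right)^{2} \left(-8\right) \left(-2\right) = \left(5 \cdot 4 + 2\right)^{2} \left(-8\right) \left(-2\right) = \left(20 + 2\right)^{2} \left(-8\right) \left(-2\right) = 22^{2} \left(-8\right) \left(-2\right) = 484 \left(-8\right) \left(-2\right) = \left(-3872\right) \left(-2\right) = 7744$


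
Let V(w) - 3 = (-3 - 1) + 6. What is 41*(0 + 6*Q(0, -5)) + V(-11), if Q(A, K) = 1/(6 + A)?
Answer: 46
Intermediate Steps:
V(w) = 5 (V(w) = 3 + ((-3 - 1) + 6) = 3 + (-4 + 6) = 3 + 2 = 5)
41*(0 + 6*Q(0, -5)) + V(-11) = 41*(0 + 6/(6 + 0)) + 5 = 41*(0 + 6/6) + 5 = 41*(0 + 6*(⅙)) + 5 = 41*(0 + 1) + 5 = 41*1 + 5 = 41 + 5 = 46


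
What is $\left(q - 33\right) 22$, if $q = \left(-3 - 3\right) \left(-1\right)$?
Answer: $-594$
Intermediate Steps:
$q = 6$ ($q = \left(-6\right) \left(-1\right) = 6$)
$\left(q - 33\right) 22 = \left(6 - 33\right) 22 = \left(-27\right) 22 = -594$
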